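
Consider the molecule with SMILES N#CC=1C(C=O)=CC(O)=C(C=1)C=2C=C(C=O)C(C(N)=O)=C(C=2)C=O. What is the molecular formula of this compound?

Walk through each heavy atom and fill implicit hydrogens from standard valence (C 4, N 3, O 2, S 2, halogen 1):
  atom 1: N, bond orders sum to 3 (valence 3) → 0 H
  atom 2: C, bond orders sum to 4 (valence 4) → 0 H
  atom 3: C, bond orders sum to 4 (valence 4) → 0 H
  atom 4: C, bond orders sum to 4 (valence 4) → 0 H
  atom 5: C, bond orders sum to 3 (valence 4) → 1 H
  atom 6: O, bond orders sum to 2 (valence 2) → 0 H
  atom 7: C, bond orders sum to 3 (valence 4) → 1 H
  atom 8: C, bond orders sum to 4 (valence 4) → 0 H
  atom 9: O, bond orders sum to 1 (valence 2) → 1 H
  atom 10: C, bond orders sum to 4 (valence 4) → 0 H
  atom 11: C, bond orders sum to 3 (valence 4) → 1 H
  atom 12: C, bond orders sum to 4 (valence 4) → 0 H
  atom 13: C, bond orders sum to 3 (valence 4) → 1 H
  atom 14: C, bond orders sum to 4 (valence 4) → 0 H
  atom 15: C, bond orders sum to 3 (valence 4) → 1 H
  atom 16: O, bond orders sum to 2 (valence 2) → 0 H
  atom 17: C, bond orders sum to 4 (valence 4) → 0 H
  atom 18: C, bond orders sum to 4 (valence 4) → 0 H
  atom 19: N, bond orders sum to 1 (valence 3) → 2 H
  atom 20: O, bond orders sum to 2 (valence 2) → 0 H
  atom 21: C, bond orders sum to 4 (valence 4) → 0 H
  atom 22: C, bond orders sum to 3 (valence 4) → 1 H
  atom 23: C, bond orders sum to 3 (valence 4) → 1 H
  atom 24: O, bond orders sum to 2 (valence 2) → 0 H
Totals → C:17, H:10, N:2, O:5.

C17H10N2O5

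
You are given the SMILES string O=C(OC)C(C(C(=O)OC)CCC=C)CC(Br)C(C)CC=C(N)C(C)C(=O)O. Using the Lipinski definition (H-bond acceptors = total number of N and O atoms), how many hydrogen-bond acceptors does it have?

7

N atoms: 1; O atoms: 6.
Lipinski HBA = 1 + 6 = 7.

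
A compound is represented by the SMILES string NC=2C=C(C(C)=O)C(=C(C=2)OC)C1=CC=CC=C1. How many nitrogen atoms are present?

1

Scan the SMILES for N atoms (remember two-letter symbols like Cl and Br are single atoms).
Nitrogen count: 1.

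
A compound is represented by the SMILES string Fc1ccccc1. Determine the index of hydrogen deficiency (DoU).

Molecular formula: C6H5F.
DoU = (2C + 2 + N − H − X) / 2, where X is the halogen count and O/S are ignored.
    = (2·6 + 2 + 0 − 5 − 1) / 2 = 8 / 2 = 4.

4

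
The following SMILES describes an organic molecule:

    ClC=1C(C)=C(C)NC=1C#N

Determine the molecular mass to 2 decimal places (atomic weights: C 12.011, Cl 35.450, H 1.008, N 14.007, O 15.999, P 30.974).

154.60 g/mol

First, the molecular formula is C7H7ClN2 (counting implicit H from valence).
  C: 7 × 12.011 = 84.077
  Cl: 1 × 35.450 = 35.450
  H: 7 × 1.008 = 7.056
  N: 2 × 14.007 = 28.014
Sum: 7×12.011 + 1×35.450 + 7×1.008 + 2×14.007 = 154.597 → 154.60 g/mol.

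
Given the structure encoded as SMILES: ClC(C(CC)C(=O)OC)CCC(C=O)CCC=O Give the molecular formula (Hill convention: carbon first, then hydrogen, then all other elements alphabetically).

C13H21ClO4

Walk through each heavy atom and fill implicit hydrogens from standard valence (C 4, N 3, O 2, S 2, halogen 1):
  atom 1: Cl (halogen, monovalent) → 0 H
  atom 2: C, bond orders sum to 3 (valence 4) → 1 H
  atom 3: C, bond orders sum to 3 (valence 4) → 1 H
  atom 4: C, bond orders sum to 2 (valence 4) → 2 H
  atom 5: C, bond orders sum to 1 (valence 4) → 3 H
  atom 6: C, bond orders sum to 4 (valence 4) → 0 H
  atom 7: O, bond orders sum to 2 (valence 2) → 0 H
  atom 8: O, bond orders sum to 2 (valence 2) → 0 H
  atom 9: C, bond orders sum to 1 (valence 4) → 3 H
  atom 10: C, bond orders sum to 2 (valence 4) → 2 H
  atom 11: C, bond orders sum to 2 (valence 4) → 2 H
  atom 12: C, bond orders sum to 3 (valence 4) → 1 H
  atom 13: C, bond orders sum to 3 (valence 4) → 1 H
  atom 14: O, bond orders sum to 2 (valence 2) → 0 H
  atom 15: C, bond orders sum to 2 (valence 4) → 2 H
  atom 16: C, bond orders sum to 2 (valence 4) → 2 H
  atom 17: C, bond orders sum to 3 (valence 4) → 1 H
  atom 18: O, bond orders sum to 2 (valence 2) → 0 H
Totals → C:13, H:21, Cl:1, O:4.
In Hill order: C13H21ClO4.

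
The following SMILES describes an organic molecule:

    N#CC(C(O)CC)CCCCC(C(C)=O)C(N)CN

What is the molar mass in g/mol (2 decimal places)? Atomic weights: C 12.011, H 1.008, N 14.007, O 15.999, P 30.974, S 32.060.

First, the molecular formula is C14H27N3O2 (counting implicit H from valence).
  C: 14 × 12.011 = 168.154
  H: 27 × 1.008 = 27.216
  N: 3 × 14.007 = 42.021
  O: 2 × 15.999 = 31.998
Sum: 14×12.011 + 27×1.008 + 3×14.007 + 2×15.999 = 269.389 → 269.39 g/mol.

269.39 g/mol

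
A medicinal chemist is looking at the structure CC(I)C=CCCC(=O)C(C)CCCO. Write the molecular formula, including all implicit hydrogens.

C12H21IO2

Walk through each heavy atom and fill implicit hydrogens from standard valence (C 4, N 3, O 2, S 2, halogen 1):
  atom 1: C, bond orders sum to 1 (valence 4) → 3 H
  atom 2: C, bond orders sum to 3 (valence 4) → 1 H
  atom 3: I (halogen, monovalent) → 0 H
  atom 4: C, bond orders sum to 3 (valence 4) → 1 H
  atom 5: C, bond orders sum to 3 (valence 4) → 1 H
  atom 6: C, bond orders sum to 2 (valence 4) → 2 H
  atom 7: C, bond orders sum to 2 (valence 4) → 2 H
  atom 8: C, bond orders sum to 4 (valence 4) → 0 H
  atom 9: O, bond orders sum to 2 (valence 2) → 0 H
  atom 10: C, bond orders sum to 3 (valence 4) → 1 H
  atom 11: C, bond orders sum to 1 (valence 4) → 3 H
  atom 12: C, bond orders sum to 2 (valence 4) → 2 H
  atom 13: C, bond orders sum to 2 (valence 4) → 2 H
  atom 14: C, bond orders sum to 2 (valence 4) → 2 H
  atom 15: O, bond orders sum to 1 (valence 2) → 1 H
Totals → C:12, H:21, I:1, O:2.
In Hill order: C12H21IO2.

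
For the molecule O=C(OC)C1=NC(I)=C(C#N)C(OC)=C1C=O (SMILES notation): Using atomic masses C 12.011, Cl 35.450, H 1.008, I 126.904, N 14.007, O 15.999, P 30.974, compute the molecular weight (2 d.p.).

346.08 g/mol

First, the molecular formula is C10H7IN2O4 (counting implicit H from valence).
  C: 10 × 12.011 = 120.110
  H: 7 × 1.008 = 7.056
  I: 1 × 126.904 = 126.904
  N: 2 × 14.007 = 28.014
  O: 4 × 15.999 = 63.996
Sum: 10×12.011 + 7×1.008 + 1×126.904 + 2×14.007 + 4×15.999 = 346.080 → 346.08 g/mol.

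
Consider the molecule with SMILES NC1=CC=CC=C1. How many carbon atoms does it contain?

Count every carbon token in the SMILES (each C, including those in ring-closure positions and inside branches).
Carbon count: 6.

6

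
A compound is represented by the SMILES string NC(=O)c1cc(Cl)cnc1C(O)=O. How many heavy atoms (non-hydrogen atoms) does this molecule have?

13

Every atom symbol written in the SMILES (organic subset) is one heavy atom; implicit H are not written.
Heavy atoms by element → C:7, Cl:1, N:2, O:3.
Total: 13.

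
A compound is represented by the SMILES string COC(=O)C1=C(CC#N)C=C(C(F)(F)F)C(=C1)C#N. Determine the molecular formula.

C12H7F3N2O2

Walk through each heavy atom and fill implicit hydrogens from standard valence (C 4, N 3, O 2, S 2, halogen 1):
  atom 1: C, bond orders sum to 1 (valence 4) → 3 H
  atom 2: O, bond orders sum to 2 (valence 2) → 0 H
  atom 3: C, bond orders sum to 4 (valence 4) → 0 H
  atom 4: O, bond orders sum to 2 (valence 2) → 0 H
  atom 5: C, bond orders sum to 4 (valence 4) → 0 H
  atom 6: C, bond orders sum to 4 (valence 4) → 0 H
  atom 7: C, bond orders sum to 2 (valence 4) → 2 H
  atom 8: C, bond orders sum to 4 (valence 4) → 0 H
  atom 9: N, bond orders sum to 3 (valence 3) → 0 H
  atom 10: C, bond orders sum to 3 (valence 4) → 1 H
  atom 11: C, bond orders sum to 4 (valence 4) → 0 H
  atom 12: C, bond orders sum to 4 (valence 4) → 0 H
  atom 13: F (halogen, monovalent) → 0 H
  atom 14: F (halogen, monovalent) → 0 H
  atom 15: F (halogen, monovalent) → 0 H
  atom 16: C, bond orders sum to 4 (valence 4) → 0 H
  atom 17: C, bond orders sum to 3 (valence 4) → 1 H
  atom 18: C, bond orders sum to 4 (valence 4) → 0 H
  atom 19: N, bond orders sum to 3 (valence 3) → 0 H
Totals → C:12, H:7, F:3, N:2, O:2.
In Hill order: C12H7F3N2O2.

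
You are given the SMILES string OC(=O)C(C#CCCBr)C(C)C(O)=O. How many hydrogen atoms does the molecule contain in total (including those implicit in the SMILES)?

Walk through each heavy atom and fill implicit hydrogens from standard valence (C 4, N 3, O 2, S 2, halogen 1):
  atom 1: O, bond orders sum to 1 (valence 2) → 1 H
  atom 2: C, bond orders sum to 4 (valence 4) → 0 H
  atom 3: O, bond orders sum to 2 (valence 2) → 0 H
  atom 4: C, bond orders sum to 3 (valence 4) → 1 H
  atom 5: C, bond orders sum to 4 (valence 4) → 0 H
  atom 6: C, bond orders sum to 4 (valence 4) → 0 H
  atom 7: C, bond orders sum to 2 (valence 4) → 2 H
  atom 8: C, bond orders sum to 2 (valence 4) → 2 H
  atom 9: Br (halogen, monovalent) → 0 H
  atom 10: C, bond orders sum to 3 (valence 4) → 1 H
  atom 11: C, bond orders sum to 1 (valence 4) → 3 H
  atom 12: C, bond orders sum to 4 (valence 4) → 0 H
  atom 13: O, bond orders sum to 1 (valence 2) → 1 H
  atom 14: O, bond orders sum to 2 (valence 2) → 0 H
Total hydrogens: 11.

11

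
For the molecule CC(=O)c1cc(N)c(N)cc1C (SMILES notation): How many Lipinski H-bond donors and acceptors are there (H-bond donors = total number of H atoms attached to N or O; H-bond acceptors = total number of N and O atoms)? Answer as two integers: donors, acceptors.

4, 3

Donors: find every N or O and count the H atoms it carries.
  atom 3 (O): bond orders sum to 2 → 0 H
  atom 7 (N): bond orders sum to 1 → 2 H
  atom 9 (N): bond orders sum to 1 → 2 H
Lipinski HBD = 4.
Acceptors: N atoms = 2, O atoms = 1 → HBA = 3.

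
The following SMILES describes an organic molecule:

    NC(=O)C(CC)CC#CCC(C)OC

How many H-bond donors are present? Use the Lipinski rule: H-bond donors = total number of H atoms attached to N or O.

2

Donors: find every N or O and count the H atoms it carries.
  atom 1 (N): bond orders sum to 1 → 2 H
  atom 3 (O): bond orders sum to 2 → 0 H
  atom 13 (O): bond orders sum to 2 → 0 H
Lipinski HBD = 2.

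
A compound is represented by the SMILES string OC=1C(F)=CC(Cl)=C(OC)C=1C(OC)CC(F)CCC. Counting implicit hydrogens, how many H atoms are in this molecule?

Walk through each heavy atom and fill implicit hydrogens from standard valence (C 4, N 3, O 2, S 2, halogen 1):
  atom 1: O, bond orders sum to 1 (valence 2) → 1 H
  atom 2: C, bond orders sum to 4 (valence 4) → 0 H
  atom 3: C, bond orders sum to 4 (valence 4) → 0 H
  atom 4: F (halogen, monovalent) → 0 H
  atom 5: C, bond orders sum to 3 (valence 4) → 1 H
  atom 6: C, bond orders sum to 4 (valence 4) → 0 H
  atom 7: Cl (halogen, monovalent) → 0 H
  atom 8: C, bond orders sum to 4 (valence 4) → 0 H
  atom 9: O, bond orders sum to 2 (valence 2) → 0 H
  atom 10: C, bond orders sum to 1 (valence 4) → 3 H
  atom 11: C, bond orders sum to 4 (valence 4) → 0 H
  atom 12: C, bond orders sum to 3 (valence 4) → 1 H
  atom 13: O, bond orders sum to 2 (valence 2) → 0 H
  atom 14: C, bond orders sum to 1 (valence 4) → 3 H
  atom 15: C, bond orders sum to 2 (valence 4) → 2 H
  atom 16: C, bond orders sum to 3 (valence 4) → 1 H
  atom 17: F (halogen, monovalent) → 0 H
  atom 18: C, bond orders sum to 2 (valence 4) → 2 H
  atom 19: C, bond orders sum to 2 (valence 4) → 2 H
  atom 20: C, bond orders sum to 1 (valence 4) → 3 H
Total hydrogens: 19.

19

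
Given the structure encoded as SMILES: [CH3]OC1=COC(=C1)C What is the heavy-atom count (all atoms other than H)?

Every atom symbol written in the SMILES (organic subset) is one heavy atom; implicit H are not written.
Heavy atoms by element → C:6, O:2.
Total: 8.

8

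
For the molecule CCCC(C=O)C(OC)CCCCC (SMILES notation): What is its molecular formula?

Walk through each heavy atom and fill implicit hydrogens from standard valence (C 4, N 3, O 2, S 2, halogen 1):
  atom 1: C, bond orders sum to 1 (valence 4) → 3 H
  atom 2: C, bond orders sum to 2 (valence 4) → 2 H
  atom 3: C, bond orders sum to 2 (valence 4) → 2 H
  atom 4: C, bond orders sum to 3 (valence 4) → 1 H
  atom 5: C, bond orders sum to 3 (valence 4) → 1 H
  atom 6: O, bond orders sum to 2 (valence 2) → 0 H
  atom 7: C, bond orders sum to 3 (valence 4) → 1 H
  atom 8: O, bond orders sum to 2 (valence 2) → 0 H
  atom 9: C, bond orders sum to 1 (valence 4) → 3 H
  atom 10: C, bond orders sum to 2 (valence 4) → 2 H
  atom 11: C, bond orders sum to 2 (valence 4) → 2 H
  atom 12: C, bond orders sum to 2 (valence 4) → 2 H
  atom 13: C, bond orders sum to 2 (valence 4) → 2 H
  atom 14: C, bond orders sum to 1 (valence 4) → 3 H
Totals → C:12, H:24, O:2.

C12H24O2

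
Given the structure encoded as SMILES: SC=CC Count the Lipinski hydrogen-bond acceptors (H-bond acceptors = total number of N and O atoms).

N atoms: 0; O atoms: 0.
Lipinski HBA = 0 + 0 = 0.

0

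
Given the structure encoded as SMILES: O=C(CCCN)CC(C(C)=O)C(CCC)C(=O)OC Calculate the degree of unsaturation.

Degree of unsaturation = (number of rings) + (number of π bonds).
Ring closures in the SMILES: 0.
π bonds: 3 double bonds (each 1 DoU) → 3 DoU from unsaturation.
Total DoU = 0 + 3 = 3.

3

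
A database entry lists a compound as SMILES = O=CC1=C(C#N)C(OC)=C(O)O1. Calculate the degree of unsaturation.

6

Degree of unsaturation = (number of rings) + (number of π bonds).
Ring closures in the SMILES: 1.
π bonds: 3 double bonds (each 1 DoU), 1 triple bond (each 2 DoU) → 5 DoU from unsaturation.
Total DoU = 1 + 5 = 6.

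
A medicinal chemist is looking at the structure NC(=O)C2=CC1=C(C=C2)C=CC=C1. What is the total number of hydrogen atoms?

9

Walk through each heavy atom and fill implicit hydrogens from standard valence (C 4, N 3, O 2, S 2, halogen 1):
  atom 1: N, bond orders sum to 1 (valence 3) → 2 H
  atom 2: C, bond orders sum to 4 (valence 4) → 0 H
  atom 3: O, bond orders sum to 2 (valence 2) → 0 H
  atom 4: C, bond orders sum to 4 (valence 4) → 0 H
  atom 5: C, bond orders sum to 3 (valence 4) → 1 H
  atom 6: C, bond orders sum to 4 (valence 4) → 0 H
  atom 7: C, bond orders sum to 4 (valence 4) → 0 H
  atom 8: C, bond orders sum to 3 (valence 4) → 1 H
  atom 9: C, bond orders sum to 3 (valence 4) → 1 H
  atom 10: C, bond orders sum to 3 (valence 4) → 1 H
  atom 11: C, bond orders sum to 3 (valence 4) → 1 H
  atom 12: C, bond orders sum to 3 (valence 4) → 1 H
  atom 13: C, bond orders sum to 3 (valence 4) → 1 H
Total hydrogens: 9.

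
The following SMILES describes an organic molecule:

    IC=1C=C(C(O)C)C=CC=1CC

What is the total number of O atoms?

1

Scan the SMILES for O atoms (remember two-letter symbols like Cl and Br are single atoms).
Oxygen count: 1.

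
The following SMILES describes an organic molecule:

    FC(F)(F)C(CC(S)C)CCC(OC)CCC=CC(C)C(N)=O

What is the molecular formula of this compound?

Walk through each heavy atom and fill implicit hydrogens from standard valence (C 4, N 3, O 2, S 2, halogen 1):
  atom 1: F (halogen, monovalent) → 0 H
  atom 2: C, bond orders sum to 4 (valence 4) → 0 H
  atom 3: F (halogen, monovalent) → 0 H
  atom 4: F (halogen, monovalent) → 0 H
  atom 5: C, bond orders sum to 3 (valence 4) → 1 H
  atom 6: C, bond orders sum to 2 (valence 4) → 2 H
  atom 7: C, bond orders sum to 3 (valence 4) → 1 H
  atom 8: S, bond orders sum to 1 (valence 2) → 1 H
  atom 9: C, bond orders sum to 1 (valence 4) → 3 H
  atom 10: C, bond orders sum to 2 (valence 4) → 2 H
  atom 11: C, bond orders sum to 2 (valence 4) → 2 H
  atom 12: C, bond orders sum to 3 (valence 4) → 1 H
  atom 13: O, bond orders sum to 2 (valence 2) → 0 H
  atom 14: C, bond orders sum to 1 (valence 4) → 3 H
  atom 15: C, bond orders sum to 2 (valence 4) → 2 H
  atom 16: C, bond orders sum to 2 (valence 4) → 2 H
  atom 17: C, bond orders sum to 3 (valence 4) → 1 H
  atom 18: C, bond orders sum to 3 (valence 4) → 1 H
  atom 19: C, bond orders sum to 3 (valence 4) → 1 H
  atom 20: C, bond orders sum to 1 (valence 4) → 3 H
  atom 21: C, bond orders sum to 4 (valence 4) → 0 H
  atom 22: N, bond orders sum to 1 (valence 3) → 2 H
  atom 23: O, bond orders sum to 2 (valence 2) → 0 H
Totals → C:16, H:28, F:3, N:1, O:2, S:1.
In Hill order: C16H28F3NO2S.

C16H28F3NO2S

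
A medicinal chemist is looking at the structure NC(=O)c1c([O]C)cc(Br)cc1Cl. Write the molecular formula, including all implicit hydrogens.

Walk through each heavy atom and fill implicit hydrogens from standard valence (C 4, N 3, O 2, S 2, halogen 1); for lowercase aromatic atoms, an aromatic c carries 1 H when it has two neighbours and 0 H with three, and aromatic n carries 0 H:
  atom 1: N, bond orders sum to 1 (valence 3) → 2 H
  atom 2: C, bond orders sum to 4 (valence 4) → 0 H
  atom 3: O, bond orders sum to 2 (valence 2) → 0 H
  atom 4: aromatic c, 3 neighbours → 0 H
  atom 5: aromatic c, 3 neighbours → 0 H
  atom 6: O with explicit H count 0
  atom 7: C, bond orders sum to 1 (valence 4) → 3 H
  atom 8: aromatic c, 2 neighbours → 1 H
  atom 9: aromatic c, 3 neighbours → 0 H
  atom 10: Br (halogen, monovalent) → 0 H
  atom 11: aromatic c, 2 neighbours → 1 H
  atom 12: aromatic c, 3 neighbours → 0 H
  atom 13: Cl (halogen, monovalent) → 0 H
Totals → C:8, H:7, Br:1, Cl:1, N:1, O:2.
In Hill order: C8H7BrClNO2.

C8H7BrClNO2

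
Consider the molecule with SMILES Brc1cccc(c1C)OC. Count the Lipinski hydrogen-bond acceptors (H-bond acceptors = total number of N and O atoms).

1

N atoms: 0; O atoms: 1.
Lipinski HBA = 0 + 1 = 1.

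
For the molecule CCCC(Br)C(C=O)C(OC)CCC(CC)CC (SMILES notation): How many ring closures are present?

In SMILES, each pair of matching ring-closure digits denotes one ring-closing bond; the number of such bonds equals the number of independent rings.
Ring-closure bonds here: 0.

0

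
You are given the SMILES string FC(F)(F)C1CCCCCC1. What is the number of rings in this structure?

In SMILES, each pair of matching ring-closure digits denotes one ring-closing bond; the number of such bonds equals the number of independent rings.
Ring-closure bonds here: 1.

1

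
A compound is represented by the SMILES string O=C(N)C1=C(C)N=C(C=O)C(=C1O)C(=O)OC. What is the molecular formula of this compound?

C10H10N2O5

Walk through each heavy atom and fill implicit hydrogens from standard valence (C 4, N 3, O 2, S 2, halogen 1):
  atom 1: O, bond orders sum to 2 (valence 2) → 0 H
  atom 2: C, bond orders sum to 4 (valence 4) → 0 H
  atom 3: N, bond orders sum to 1 (valence 3) → 2 H
  atom 4: C, bond orders sum to 4 (valence 4) → 0 H
  atom 5: C, bond orders sum to 4 (valence 4) → 0 H
  atom 6: C, bond orders sum to 1 (valence 4) → 3 H
  atom 7: N, bond orders sum to 3 (valence 3) → 0 H
  atom 8: C, bond orders sum to 4 (valence 4) → 0 H
  atom 9: C, bond orders sum to 3 (valence 4) → 1 H
  atom 10: O, bond orders sum to 2 (valence 2) → 0 H
  atom 11: C, bond orders sum to 4 (valence 4) → 0 H
  atom 12: C, bond orders sum to 4 (valence 4) → 0 H
  atom 13: O, bond orders sum to 1 (valence 2) → 1 H
  atom 14: C, bond orders sum to 4 (valence 4) → 0 H
  atom 15: O, bond orders sum to 2 (valence 2) → 0 H
  atom 16: O, bond orders sum to 2 (valence 2) → 0 H
  atom 17: C, bond orders sum to 1 (valence 4) → 3 H
Totals → C:10, H:10, N:2, O:5.
In Hill order: C10H10N2O5.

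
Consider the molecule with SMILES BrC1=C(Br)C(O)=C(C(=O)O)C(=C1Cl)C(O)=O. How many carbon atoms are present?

Count every carbon token in the SMILES (each C, including those in ring-closure positions and inside branches).
Carbon count: 8.

8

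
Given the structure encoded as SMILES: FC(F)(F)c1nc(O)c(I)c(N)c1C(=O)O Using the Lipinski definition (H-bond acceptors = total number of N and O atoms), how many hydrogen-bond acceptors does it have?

N atoms: 2; O atoms: 3.
Lipinski HBA = 2 + 3 = 5.

5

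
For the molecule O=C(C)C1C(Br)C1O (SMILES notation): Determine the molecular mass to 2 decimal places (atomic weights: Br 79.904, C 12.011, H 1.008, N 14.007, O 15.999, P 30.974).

179.01 g/mol

First, the molecular formula is C5H7BrO2 (counting implicit H from valence).
  Br: 1 × 79.904 = 79.904
  C: 5 × 12.011 = 60.055
  H: 7 × 1.008 = 7.056
  O: 2 × 15.999 = 31.998
Sum: 1×79.904 + 5×12.011 + 7×1.008 + 2×15.999 = 179.013 → 179.01 g/mol.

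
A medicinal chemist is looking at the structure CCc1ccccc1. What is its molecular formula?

C8H10

Walk through each heavy atom and fill implicit hydrogens from standard valence (C 4, N 3, O 2, S 2, halogen 1); for lowercase aromatic atoms, an aromatic c carries 1 H when it has two neighbours and 0 H with three, and aromatic n carries 0 H:
  atom 1: C, bond orders sum to 1 (valence 4) → 3 H
  atom 2: C, bond orders sum to 2 (valence 4) → 2 H
  atom 3: aromatic c, 3 neighbours → 0 H
  atom 4: aromatic c, 2 neighbours → 1 H
  atom 5: aromatic c, 2 neighbours → 1 H
  atom 6: aromatic c, 2 neighbours → 1 H
  atom 7: aromatic c, 2 neighbours → 1 H
  atom 8: aromatic c, 2 neighbours → 1 H
Totals → C:8, H:10.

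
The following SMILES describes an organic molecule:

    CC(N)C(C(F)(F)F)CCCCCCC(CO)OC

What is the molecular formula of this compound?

C13H26F3NO2

Walk through each heavy atom and fill implicit hydrogens from standard valence (C 4, N 3, O 2, S 2, halogen 1):
  atom 1: C, bond orders sum to 1 (valence 4) → 3 H
  atom 2: C, bond orders sum to 3 (valence 4) → 1 H
  atom 3: N, bond orders sum to 1 (valence 3) → 2 H
  atom 4: C, bond orders sum to 3 (valence 4) → 1 H
  atom 5: C, bond orders sum to 4 (valence 4) → 0 H
  atom 6: F (halogen, monovalent) → 0 H
  atom 7: F (halogen, monovalent) → 0 H
  atom 8: F (halogen, monovalent) → 0 H
  atom 9: C, bond orders sum to 2 (valence 4) → 2 H
  atom 10: C, bond orders sum to 2 (valence 4) → 2 H
  atom 11: C, bond orders sum to 2 (valence 4) → 2 H
  atom 12: C, bond orders sum to 2 (valence 4) → 2 H
  atom 13: C, bond orders sum to 2 (valence 4) → 2 H
  atom 14: C, bond orders sum to 2 (valence 4) → 2 H
  atom 15: C, bond orders sum to 3 (valence 4) → 1 H
  atom 16: C, bond orders sum to 2 (valence 4) → 2 H
  atom 17: O, bond orders sum to 1 (valence 2) → 1 H
  atom 18: O, bond orders sum to 2 (valence 2) → 0 H
  atom 19: C, bond orders sum to 1 (valence 4) → 3 H
Totals → C:13, H:26, F:3, N:1, O:2.
In Hill order: C13H26F3NO2.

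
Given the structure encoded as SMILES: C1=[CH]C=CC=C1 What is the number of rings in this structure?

In SMILES, each pair of matching ring-closure digits denotes one ring-closing bond; the number of such bonds equals the number of independent rings.
Ring-closure bonds here: 1.

1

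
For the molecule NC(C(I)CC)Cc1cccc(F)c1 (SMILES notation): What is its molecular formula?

Walk through each heavy atom and fill implicit hydrogens from standard valence (C 4, N 3, O 2, S 2, halogen 1); for lowercase aromatic atoms, an aromatic c carries 1 H when it has two neighbours and 0 H with three, and aromatic n carries 0 H:
  atom 1: N, bond orders sum to 1 (valence 3) → 2 H
  atom 2: C, bond orders sum to 3 (valence 4) → 1 H
  atom 3: C, bond orders sum to 3 (valence 4) → 1 H
  atom 4: I (halogen, monovalent) → 0 H
  atom 5: C, bond orders sum to 2 (valence 4) → 2 H
  atom 6: C, bond orders sum to 1 (valence 4) → 3 H
  atom 7: C, bond orders sum to 2 (valence 4) → 2 H
  atom 8: aromatic c, 3 neighbours → 0 H
  atom 9: aromatic c, 2 neighbours → 1 H
  atom 10: aromatic c, 2 neighbours → 1 H
  atom 11: aromatic c, 2 neighbours → 1 H
  atom 12: aromatic c, 3 neighbours → 0 H
  atom 13: F (halogen, monovalent) → 0 H
  atom 14: aromatic c, 2 neighbours → 1 H
Totals → C:11, H:15, F:1, I:1, N:1.
In Hill order: C11H15FIN.

C11H15FIN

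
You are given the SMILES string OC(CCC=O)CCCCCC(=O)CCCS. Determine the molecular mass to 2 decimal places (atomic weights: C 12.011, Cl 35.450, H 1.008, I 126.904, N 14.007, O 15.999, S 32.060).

260.39 g/mol

First, the molecular formula is C13H24O3S (counting implicit H from valence).
  C: 13 × 12.011 = 156.143
  H: 24 × 1.008 = 24.192
  O: 3 × 15.999 = 47.997
  S: 1 × 32.060 = 32.060
Sum: 13×12.011 + 24×1.008 + 3×15.999 + 1×32.060 = 260.392 → 260.39 g/mol.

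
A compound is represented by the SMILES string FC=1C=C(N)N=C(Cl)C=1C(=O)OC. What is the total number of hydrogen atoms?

6

Walk through each heavy atom and fill implicit hydrogens from standard valence (C 4, N 3, O 2, S 2, halogen 1):
  atom 1: F (halogen, monovalent) → 0 H
  atom 2: C, bond orders sum to 4 (valence 4) → 0 H
  atom 3: C, bond orders sum to 3 (valence 4) → 1 H
  atom 4: C, bond orders sum to 4 (valence 4) → 0 H
  atom 5: N, bond orders sum to 1 (valence 3) → 2 H
  atom 6: N, bond orders sum to 3 (valence 3) → 0 H
  atom 7: C, bond orders sum to 4 (valence 4) → 0 H
  atom 8: Cl (halogen, monovalent) → 0 H
  atom 9: C, bond orders sum to 4 (valence 4) → 0 H
  atom 10: C, bond orders sum to 4 (valence 4) → 0 H
  atom 11: O, bond orders sum to 2 (valence 2) → 0 H
  atom 12: O, bond orders sum to 2 (valence 2) → 0 H
  atom 13: C, bond orders sum to 1 (valence 4) → 3 H
Total hydrogens: 6.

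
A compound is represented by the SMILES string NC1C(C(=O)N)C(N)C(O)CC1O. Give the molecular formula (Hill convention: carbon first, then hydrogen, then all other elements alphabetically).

C7H15N3O3

Walk through each heavy atom and fill implicit hydrogens from standard valence (C 4, N 3, O 2, S 2, halogen 1):
  atom 1: N, bond orders sum to 1 (valence 3) → 2 H
  atom 2: C, bond orders sum to 3 (valence 4) → 1 H
  atom 3: C, bond orders sum to 3 (valence 4) → 1 H
  atom 4: C, bond orders sum to 4 (valence 4) → 0 H
  atom 5: O, bond orders sum to 2 (valence 2) → 0 H
  atom 6: N, bond orders sum to 1 (valence 3) → 2 H
  atom 7: C, bond orders sum to 3 (valence 4) → 1 H
  atom 8: N, bond orders sum to 1 (valence 3) → 2 H
  atom 9: C, bond orders sum to 3 (valence 4) → 1 H
  atom 10: O, bond orders sum to 1 (valence 2) → 1 H
  atom 11: C, bond orders sum to 2 (valence 4) → 2 H
  atom 12: C, bond orders sum to 3 (valence 4) → 1 H
  atom 13: O, bond orders sum to 1 (valence 2) → 1 H
Totals → C:7, H:15, N:3, O:3.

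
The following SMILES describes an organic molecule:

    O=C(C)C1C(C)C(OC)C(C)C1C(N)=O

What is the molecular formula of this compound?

C11H19NO3

Walk through each heavy atom and fill implicit hydrogens from standard valence (C 4, N 3, O 2, S 2, halogen 1):
  atom 1: O, bond orders sum to 2 (valence 2) → 0 H
  atom 2: C, bond orders sum to 4 (valence 4) → 0 H
  atom 3: C, bond orders sum to 1 (valence 4) → 3 H
  atom 4: C, bond orders sum to 3 (valence 4) → 1 H
  atom 5: C, bond orders sum to 3 (valence 4) → 1 H
  atom 6: C, bond orders sum to 1 (valence 4) → 3 H
  atom 7: C, bond orders sum to 3 (valence 4) → 1 H
  atom 8: O, bond orders sum to 2 (valence 2) → 0 H
  atom 9: C, bond orders sum to 1 (valence 4) → 3 H
  atom 10: C, bond orders sum to 3 (valence 4) → 1 H
  atom 11: C, bond orders sum to 1 (valence 4) → 3 H
  atom 12: C, bond orders sum to 3 (valence 4) → 1 H
  atom 13: C, bond orders sum to 4 (valence 4) → 0 H
  atom 14: N, bond orders sum to 1 (valence 3) → 2 H
  atom 15: O, bond orders sum to 2 (valence 2) → 0 H
Totals → C:11, H:19, N:1, O:3.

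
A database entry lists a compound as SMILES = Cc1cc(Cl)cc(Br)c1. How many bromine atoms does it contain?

1

Scan the SMILES for Br atoms (remember two-letter symbols like Cl and Br are single atoms).
Bromine count: 1.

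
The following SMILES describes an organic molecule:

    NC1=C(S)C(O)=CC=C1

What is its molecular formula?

Walk through each heavy atom and fill implicit hydrogens from standard valence (C 4, N 3, O 2, S 2, halogen 1):
  atom 1: N, bond orders sum to 1 (valence 3) → 2 H
  atom 2: C, bond orders sum to 4 (valence 4) → 0 H
  atom 3: C, bond orders sum to 4 (valence 4) → 0 H
  atom 4: S, bond orders sum to 1 (valence 2) → 1 H
  atom 5: C, bond orders sum to 4 (valence 4) → 0 H
  atom 6: O, bond orders sum to 1 (valence 2) → 1 H
  atom 7: C, bond orders sum to 3 (valence 4) → 1 H
  atom 8: C, bond orders sum to 3 (valence 4) → 1 H
  atom 9: C, bond orders sum to 3 (valence 4) → 1 H
Totals → C:6, H:7, N:1, O:1, S:1.
In Hill order: C6H7NOS.

C6H7NOS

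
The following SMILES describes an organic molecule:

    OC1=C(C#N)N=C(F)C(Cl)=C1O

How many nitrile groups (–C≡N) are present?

The nitrile motif appears at heavy-atom position 4 in the SMILES.
Other groups present: 2 hydroxyl.
Nitrile count: 1.

1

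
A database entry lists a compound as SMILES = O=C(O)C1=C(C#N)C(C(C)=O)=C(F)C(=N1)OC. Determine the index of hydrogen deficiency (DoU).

8

Molecular formula: C10H7FN2O4.
DoU = (2C + 2 + N − H − X) / 2, where X is the halogen count and O/S are ignored.
    = (2·10 + 2 + 2 − 7 − 1) / 2 = 16 / 2 = 8.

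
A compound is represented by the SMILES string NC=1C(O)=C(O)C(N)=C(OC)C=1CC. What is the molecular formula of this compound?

C9H14N2O3

Walk through each heavy atom and fill implicit hydrogens from standard valence (C 4, N 3, O 2, S 2, halogen 1):
  atom 1: N, bond orders sum to 1 (valence 3) → 2 H
  atom 2: C, bond orders sum to 4 (valence 4) → 0 H
  atom 3: C, bond orders sum to 4 (valence 4) → 0 H
  atom 4: O, bond orders sum to 1 (valence 2) → 1 H
  atom 5: C, bond orders sum to 4 (valence 4) → 0 H
  atom 6: O, bond orders sum to 1 (valence 2) → 1 H
  atom 7: C, bond orders sum to 4 (valence 4) → 0 H
  atom 8: N, bond orders sum to 1 (valence 3) → 2 H
  atom 9: C, bond orders sum to 4 (valence 4) → 0 H
  atom 10: O, bond orders sum to 2 (valence 2) → 0 H
  atom 11: C, bond orders sum to 1 (valence 4) → 3 H
  atom 12: C, bond orders sum to 4 (valence 4) → 0 H
  atom 13: C, bond orders sum to 2 (valence 4) → 2 H
  atom 14: C, bond orders sum to 1 (valence 4) → 3 H
Totals → C:9, H:14, N:2, O:3.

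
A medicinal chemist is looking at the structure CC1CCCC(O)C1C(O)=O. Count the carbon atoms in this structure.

8

Count every carbon token in the SMILES (each C, including those in ring-closure positions and inside branches).
Carbon count: 8.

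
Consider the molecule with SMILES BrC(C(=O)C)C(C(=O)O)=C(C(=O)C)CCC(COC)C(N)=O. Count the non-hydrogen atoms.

Every atom symbol written in the SMILES (organic subset) is one heavy atom; implicit H are not written.
Heavy atoms by element → Br:1, C:14, N:1, O:6.
Total: 22.

22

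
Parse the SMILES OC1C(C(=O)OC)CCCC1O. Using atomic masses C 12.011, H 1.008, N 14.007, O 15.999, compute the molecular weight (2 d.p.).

First, the molecular formula is C8H14O4 (counting implicit H from valence).
  C: 8 × 12.011 = 96.088
  H: 14 × 1.008 = 14.112
  O: 4 × 15.999 = 63.996
Sum: 8×12.011 + 14×1.008 + 4×15.999 = 174.196 → 174.20 g/mol.

174.20 g/mol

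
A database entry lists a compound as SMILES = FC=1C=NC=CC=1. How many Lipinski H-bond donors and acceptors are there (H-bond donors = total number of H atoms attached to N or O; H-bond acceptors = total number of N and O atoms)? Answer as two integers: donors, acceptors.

0, 1

Donors: find every N or O and count the H atoms it carries.
  atom 4 (N): bond orders sum to 3 → 0 H
Lipinski HBD = 0.
Acceptors: N atoms = 1, O atoms = 0 → HBA = 1.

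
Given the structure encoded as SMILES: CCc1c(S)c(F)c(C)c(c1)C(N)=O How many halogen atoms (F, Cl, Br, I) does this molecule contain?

1

Halogen atoms appear at heavy-atom position 7 (1×F).
Other groups present: 1 amide, 1 thiol.
Halogen count: 1.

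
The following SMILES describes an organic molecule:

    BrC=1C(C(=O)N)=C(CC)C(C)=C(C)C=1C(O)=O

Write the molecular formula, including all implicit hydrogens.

Walk through each heavy atom and fill implicit hydrogens from standard valence (C 4, N 3, O 2, S 2, halogen 1):
  atom 1: Br (halogen, monovalent) → 0 H
  atom 2: C, bond orders sum to 4 (valence 4) → 0 H
  atom 3: C, bond orders sum to 4 (valence 4) → 0 H
  atom 4: C, bond orders sum to 4 (valence 4) → 0 H
  atom 5: O, bond orders sum to 2 (valence 2) → 0 H
  atom 6: N, bond orders sum to 1 (valence 3) → 2 H
  atom 7: C, bond orders sum to 4 (valence 4) → 0 H
  atom 8: C, bond orders sum to 2 (valence 4) → 2 H
  atom 9: C, bond orders sum to 1 (valence 4) → 3 H
  atom 10: C, bond orders sum to 4 (valence 4) → 0 H
  atom 11: C, bond orders sum to 1 (valence 4) → 3 H
  atom 12: C, bond orders sum to 4 (valence 4) → 0 H
  atom 13: C, bond orders sum to 1 (valence 4) → 3 H
  atom 14: C, bond orders sum to 4 (valence 4) → 0 H
  atom 15: C, bond orders sum to 4 (valence 4) → 0 H
  atom 16: O, bond orders sum to 1 (valence 2) → 1 H
  atom 17: O, bond orders sum to 2 (valence 2) → 0 H
Totals → C:12, H:14, Br:1, N:1, O:3.
In Hill order: C12H14BrNO3.

C12H14BrNO3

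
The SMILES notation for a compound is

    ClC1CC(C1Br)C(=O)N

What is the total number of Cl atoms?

1

Scan the SMILES for Cl atoms (remember two-letter symbols like Cl and Br are single atoms).
Chlorine count: 1.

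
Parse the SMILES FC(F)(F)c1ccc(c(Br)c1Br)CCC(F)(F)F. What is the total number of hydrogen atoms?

Walk through each heavy atom and fill implicit hydrogens from standard valence (C 4, N 3, O 2, S 2, halogen 1); for lowercase aromatic atoms, an aromatic c carries 1 H when it has two neighbours and 0 H with three, and aromatic n carries 0 H:
  atom 1: F (halogen, monovalent) → 0 H
  atom 2: C, bond orders sum to 4 (valence 4) → 0 H
  atom 3: F (halogen, monovalent) → 0 H
  atom 4: F (halogen, monovalent) → 0 H
  atom 5: aromatic c, 3 neighbours → 0 H
  atom 6: aromatic c, 2 neighbours → 1 H
  atom 7: aromatic c, 2 neighbours → 1 H
  atom 8: aromatic c, 3 neighbours → 0 H
  atom 9: aromatic c, 3 neighbours → 0 H
  atom 10: Br (halogen, monovalent) → 0 H
  atom 11: aromatic c, 3 neighbours → 0 H
  atom 12: Br (halogen, monovalent) → 0 H
  atom 13: C, bond orders sum to 2 (valence 4) → 2 H
  atom 14: C, bond orders sum to 2 (valence 4) → 2 H
  atom 15: C, bond orders sum to 4 (valence 4) → 0 H
  atom 16: F (halogen, monovalent) → 0 H
  atom 17: F (halogen, monovalent) → 0 H
  atom 18: F (halogen, monovalent) → 0 H
Total hydrogens: 6.

6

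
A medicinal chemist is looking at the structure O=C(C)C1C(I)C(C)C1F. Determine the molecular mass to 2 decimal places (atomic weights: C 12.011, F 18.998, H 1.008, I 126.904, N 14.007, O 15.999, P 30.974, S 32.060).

256.06 g/mol

First, the molecular formula is C7H10FIO (counting implicit H from valence).
  C: 7 × 12.011 = 84.077
  F: 1 × 18.998 = 18.998
  H: 10 × 1.008 = 10.080
  I: 1 × 126.904 = 126.904
  O: 1 × 15.999 = 15.999
Sum: 7×12.011 + 1×18.998 + 10×1.008 + 1×126.904 + 1×15.999 = 256.058 → 256.06 g/mol.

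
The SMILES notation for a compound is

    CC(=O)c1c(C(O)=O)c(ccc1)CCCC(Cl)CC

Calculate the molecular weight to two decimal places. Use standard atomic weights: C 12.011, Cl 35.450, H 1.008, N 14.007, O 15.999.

282.76 g/mol

First, the molecular formula is C15H19ClO3 (counting implicit H from valence).
  C: 15 × 12.011 = 180.165
  Cl: 1 × 35.450 = 35.450
  H: 19 × 1.008 = 19.152
  O: 3 × 15.999 = 47.997
Sum: 15×12.011 + 1×35.450 + 19×1.008 + 3×15.999 = 282.764 → 282.76 g/mol.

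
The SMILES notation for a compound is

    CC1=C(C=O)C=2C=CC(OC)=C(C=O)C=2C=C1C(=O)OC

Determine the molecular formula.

Walk through each heavy atom and fill implicit hydrogens from standard valence (C 4, N 3, O 2, S 2, halogen 1):
  atom 1: C, bond orders sum to 1 (valence 4) → 3 H
  atom 2: C, bond orders sum to 4 (valence 4) → 0 H
  atom 3: C, bond orders sum to 4 (valence 4) → 0 H
  atom 4: C, bond orders sum to 3 (valence 4) → 1 H
  atom 5: O, bond orders sum to 2 (valence 2) → 0 H
  atom 6: C, bond orders sum to 4 (valence 4) → 0 H
  atom 7: C, bond orders sum to 3 (valence 4) → 1 H
  atom 8: C, bond orders sum to 3 (valence 4) → 1 H
  atom 9: C, bond orders sum to 4 (valence 4) → 0 H
  atom 10: O, bond orders sum to 2 (valence 2) → 0 H
  atom 11: C, bond orders sum to 1 (valence 4) → 3 H
  atom 12: C, bond orders sum to 4 (valence 4) → 0 H
  atom 13: C, bond orders sum to 3 (valence 4) → 1 H
  atom 14: O, bond orders sum to 2 (valence 2) → 0 H
  atom 15: C, bond orders sum to 4 (valence 4) → 0 H
  atom 16: C, bond orders sum to 3 (valence 4) → 1 H
  atom 17: C, bond orders sum to 4 (valence 4) → 0 H
  atom 18: C, bond orders sum to 4 (valence 4) → 0 H
  atom 19: O, bond orders sum to 2 (valence 2) → 0 H
  atom 20: O, bond orders sum to 2 (valence 2) → 0 H
  atom 21: C, bond orders sum to 1 (valence 4) → 3 H
Totals → C:16, H:14, O:5.

C16H14O5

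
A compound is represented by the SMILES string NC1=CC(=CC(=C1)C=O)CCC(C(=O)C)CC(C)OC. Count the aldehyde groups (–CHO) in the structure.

1

The aldehyde motif appears at heavy-atom position 8 in the SMILES.
Other groups present: 1 ether, 1 ketone, 1 primary amine.
Aldehyde count: 1.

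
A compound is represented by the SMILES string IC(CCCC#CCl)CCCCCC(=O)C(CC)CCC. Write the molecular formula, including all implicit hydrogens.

Walk through each heavy atom and fill implicit hydrogens from standard valence (C 4, N 3, O 2, S 2, halogen 1):
  atom 1: I (halogen, monovalent) → 0 H
  atom 2: C, bond orders sum to 3 (valence 4) → 1 H
  atom 3: C, bond orders sum to 2 (valence 4) → 2 H
  atom 4: C, bond orders sum to 2 (valence 4) → 2 H
  atom 5: C, bond orders sum to 2 (valence 4) → 2 H
  atom 6: C, bond orders sum to 4 (valence 4) → 0 H
  atom 7: C, bond orders sum to 4 (valence 4) → 0 H
  atom 8: Cl (halogen, monovalent) → 0 H
  atom 9: C, bond orders sum to 2 (valence 4) → 2 H
  atom 10: C, bond orders sum to 2 (valence 4) → 2 H
  atom 11: C, bond orders sum to 2 (valence 4) → 2 H
  atom 12: C, bond orders sum to 2 (valence 4) → 2 H
  atom 13: C, bond orders sum to 2 (valence 4) → 2 H
  atom 14: C, bond orders sum to 4 (valence 4) → 0 H
  atom 15: O, bond orders sum to 2 (valence 2) → 0 H
  atom 16: C, bond orders sum to 3 (valence 4) → 1 H
  atom 17: C, bond orders sum to 2 (valence 4) → 2 H
  atom 18: C, bond orders sum to 1 (valence 4) → 3 H
  atom 19: C, bond orders sum to 2 (valence 4) → 2 H
  atom 20: C, bond orders sum to 2 (valence 4) → 2 H
  atom 21: C, bond orders sum to 1 (valence 4) → 3 H
Totals → C:18, H:30, Cl:1, I:1, O:1.
In Hill order: C18H30ClIO.

C18H30ClIO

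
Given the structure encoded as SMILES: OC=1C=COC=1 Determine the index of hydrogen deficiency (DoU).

3

Degree of unsaturation = (number of rings) + (number of π bonds).
Ring closures in the SMILES: 1.
π bonds: 2 double bonds (each 1 DoU) → 2 DoU from unsaturation.
Total DoU = 1 + 2 = 3.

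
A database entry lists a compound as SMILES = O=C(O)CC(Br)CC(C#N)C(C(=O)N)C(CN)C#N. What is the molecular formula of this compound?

C11H15BrN4O3

Walk through each heavy atom and fill implicit hydrogens from standard valence (C 4, N 3, O 2, S 2, halogen 1):
  atom 1: O, bond orders sum to 2 (valence 2) → 0 H
  atom 2: C, bond orders sum to 4 (valence 4) → 0 H
  atom 3: O, bond orders sum to 1 (valence 2) → 1 H
  atom 4: C, bond orders sum to 2 (valence 4) → 2 H
  atom 5: C, bond orders sum to 3 (valence 4) → 1 H
  atom 6: Br (halogen, monovalent) → 0 H
  atom 7: C, bond orders sum to 2 (valence 4) → 2 H
  atom 8: C, bond orders sum to 3 (valence 4) → 1 H
  atom 9: C, bond orders sum to 4 (valence 4) → 0 H
  atom 10: N, bond orders sum to 3 (valence 3) → 0 H
  atom 11: C, bond orders sum to 3 (valence 4) → 1 H
  atom 12: C, bond orders sum to 4 (valence 4) → 0 H
  atom 13: O, bond orders sum to 2 (valence 2) → 0 H
  atom 14: N, bond orders sum to 1 (valence 3) → 2 H
  atom 15: C, bond orders sum to 3 (valence 4) → 1 H
  atom 16: C, bond orders sum to 2 (valence 4) → 2 H
  atom 17: N, bond orders sum to 1 (valence 3) → 2 H
  atom 18: C, bond orders sum to 4 (valence 4) → 0 H
  atom 19: N, bond orders sum to 3 (valence 3) → 0 H
Totals → C:11, H:15, Br:1, N:4, O:3.
In Hill order: C11H15BrN4O3.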